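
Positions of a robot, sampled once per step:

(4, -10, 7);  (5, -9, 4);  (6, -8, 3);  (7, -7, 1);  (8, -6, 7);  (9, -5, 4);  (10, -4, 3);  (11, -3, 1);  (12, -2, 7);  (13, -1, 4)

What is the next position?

The first coordinate changes by +1 each step, so at step 10 it is 4 + 10·(1) = 14.
The second coordinate changes by +1 each step, so at step 10 it is -10 + 10·(1) = 0.
The third coordinate repeats the cycle [7, 4, 3, 1] with period 4; step 10 mod 4 = 2, giving 3.

(14, 0, 3)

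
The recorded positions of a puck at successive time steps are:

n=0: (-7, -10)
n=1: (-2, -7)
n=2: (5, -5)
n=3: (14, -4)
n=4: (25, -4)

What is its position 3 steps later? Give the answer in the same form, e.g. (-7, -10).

(70, -10)

First differences are (+5, +3), (+7, +2), (+9, +1), (+11, +0); their common second difference is (+2, -1) (constant acceleration).
step 5: (25, -4) + (+13, -1) → (38, -5)
step 6: (38, -5) + (+15, -2) → (53, -7)
step 7: (53, -7) + (+17, -3) → (70, -10)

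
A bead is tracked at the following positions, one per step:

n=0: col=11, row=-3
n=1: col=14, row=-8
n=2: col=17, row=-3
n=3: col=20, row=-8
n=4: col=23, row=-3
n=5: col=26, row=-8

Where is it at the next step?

col=29, row=-3

The col coordinate changes by +3 each step, so at step 6 it is 11 + 6·(3) = 29.
The row coordinate repeats the cycle [-3, -8] with period 2; step 6 mod 2 = 0, giving -3.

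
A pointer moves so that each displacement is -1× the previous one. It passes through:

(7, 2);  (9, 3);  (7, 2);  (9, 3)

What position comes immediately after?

(7, 2)

Step-to-step displacements: (+2, +1), (-2, -1), (+2, +1); each is -1× the previous.
step 4: (9, 3) + (-2, -1) → (7, 2)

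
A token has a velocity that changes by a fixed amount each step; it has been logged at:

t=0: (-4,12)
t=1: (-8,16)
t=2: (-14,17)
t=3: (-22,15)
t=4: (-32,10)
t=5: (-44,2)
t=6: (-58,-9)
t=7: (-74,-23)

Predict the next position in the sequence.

Successive displacements: (-4,+4), (-6,+1), (-8,-2), (-10,-5), (-12,-8), (-14,-11), (-16,-14) — each changes by (-2,-3).
step 8: (-74,-23) + (-18,-17) → (-92,-40)

(-92,-40)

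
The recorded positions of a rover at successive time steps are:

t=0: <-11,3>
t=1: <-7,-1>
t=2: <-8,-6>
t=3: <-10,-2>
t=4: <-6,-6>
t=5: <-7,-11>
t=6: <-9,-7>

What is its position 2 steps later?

Differencing gives <+4,-4>, <-1,-5>, <-2,+4>, <+4,-4>, <-1,-5>, <-2,+4>. This is the pattern <+4,-4>, <-1,-5>, <-2,+4> repeated.
step 7: apply <+4,-4> → <-5,-11>
step 8: apply <-1,-5> → <-6,-16>

<-6,-16>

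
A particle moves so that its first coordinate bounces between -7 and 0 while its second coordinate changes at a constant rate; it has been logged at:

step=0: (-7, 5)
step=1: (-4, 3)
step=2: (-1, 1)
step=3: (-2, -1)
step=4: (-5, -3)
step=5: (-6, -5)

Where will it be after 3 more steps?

The first coordinate reflects between -7 and 0, moving 3 per step.
  step 6: -6 → -3
  step 7: -3 → 0
  step 8: 0 → -3
The second coordinate changes by -2 each step: at step 8 it is -11.

(-3, -11)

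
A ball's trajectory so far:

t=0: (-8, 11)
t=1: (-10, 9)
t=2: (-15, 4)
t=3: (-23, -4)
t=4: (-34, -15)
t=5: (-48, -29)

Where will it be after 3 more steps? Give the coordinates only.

First differences are (-2, -2), (-5, -5), (-8, -8), (-11, -11), (-14, -14); their common second difference is (-3, -3) (constant acceleration).
step 6: (-48, -29) + (-17, -17) → (-65, -46)
step 7: (-65, -46) + (-20, -20) → (-85, -66)
step 8: (-85, -66) + (-23, -23) → (-108, -89)

(-108, -89)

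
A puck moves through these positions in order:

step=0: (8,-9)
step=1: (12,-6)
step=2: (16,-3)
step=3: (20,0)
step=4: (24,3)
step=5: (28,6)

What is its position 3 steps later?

Constant displacement of (+4,+3) per step.
step 6: (28,6) + (+4,+3) → (32,9)
step 7: (32,9) + (+4,+3) → (36,12)
step 8: (36,12) + (+4,+3) → (40,15)

(40,15)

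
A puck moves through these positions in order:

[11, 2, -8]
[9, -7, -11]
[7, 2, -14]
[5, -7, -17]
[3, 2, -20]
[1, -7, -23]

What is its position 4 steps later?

The first coordinate changes by -2 each step, so at step 9 it is 11 + 9·(-2) = -7.
The second coordinate repeats the cycle [2, -7] with period 2; step 9 mod 2 = 1, giving -7.
The third coordinate changes by -3 each step, so at step 9 it is -8 + 9·(-3) = -35.

[-7, -7, -35]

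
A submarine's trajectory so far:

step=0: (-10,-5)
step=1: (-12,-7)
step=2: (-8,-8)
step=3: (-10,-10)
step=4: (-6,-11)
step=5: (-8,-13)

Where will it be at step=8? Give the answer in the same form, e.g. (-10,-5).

(-2,-17)

Step-to-step displacements: (-2,-2), (+4,-1), (-2,-2), (+4,-1), (-2,-2) — a repeating cycle of length 2.
step 6: apply (+4,-1) → (-4,-14)
step 7: apply (-2,-2) → (-6,-16)
step 8: apply (+4,-1) → (-2,-17)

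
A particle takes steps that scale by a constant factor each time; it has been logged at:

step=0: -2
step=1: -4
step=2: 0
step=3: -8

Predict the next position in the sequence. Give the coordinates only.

The jumps are -2, +4, -8 — a geometric progression with ratio -2.
step 4: -8 + 16 → 8

8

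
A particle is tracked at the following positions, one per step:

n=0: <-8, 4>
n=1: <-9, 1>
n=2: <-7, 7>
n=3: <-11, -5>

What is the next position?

Consecutive displacements <-1, -3>, <+2, +6>, <-4, -12> scale by a factor of -2 each step.
step 4: <-11, -5> + <+8, +24> → <-3, 19>

<-3, 19>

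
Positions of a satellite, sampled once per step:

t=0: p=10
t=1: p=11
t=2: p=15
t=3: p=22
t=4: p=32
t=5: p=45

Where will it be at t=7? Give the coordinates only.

p=80

Taking differences between consecutive positions: +1, +4, +7, +10, +13. These grow by +3 each step.
step 6: 45 + 16 → p=61
step 7: 61 + 19 → p=80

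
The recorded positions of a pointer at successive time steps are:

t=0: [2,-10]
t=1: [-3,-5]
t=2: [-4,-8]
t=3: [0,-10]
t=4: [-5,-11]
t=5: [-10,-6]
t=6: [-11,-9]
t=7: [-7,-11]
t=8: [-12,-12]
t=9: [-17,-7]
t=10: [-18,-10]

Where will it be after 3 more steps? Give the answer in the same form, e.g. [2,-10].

Step-to-step displacements: [-5,+5], [-1,-3], [+4,-2], [-5,-1], [-5,+5], [-1,-3], [+4,-2], [-5,-1], [-5,+5], [-1,-3] — a repeating cycle of length 4.
step 11: apply [+4,-2] → [-14,-12]
step 12: apply [-5,-1] → [-19,-13]
step 13: apply [-5,+5] → [-24,-8]

[-24,-8]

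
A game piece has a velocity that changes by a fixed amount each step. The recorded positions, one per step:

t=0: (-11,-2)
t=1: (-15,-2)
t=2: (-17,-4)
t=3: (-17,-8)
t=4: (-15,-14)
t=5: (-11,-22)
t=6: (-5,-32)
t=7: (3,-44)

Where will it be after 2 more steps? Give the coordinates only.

(25,-74)

Taking differences between consecutive positions: (-4,+0), (-2,-2), (+0,-4), (+2,-6), (+4,-8), (+6,-10), (+8,-12). These grow by (+2,-2) each step.
step 8: (3,-44) + (+10,-14) → (13,-58)
step 9: (13,-58) + (+12,-16) → (25,-74)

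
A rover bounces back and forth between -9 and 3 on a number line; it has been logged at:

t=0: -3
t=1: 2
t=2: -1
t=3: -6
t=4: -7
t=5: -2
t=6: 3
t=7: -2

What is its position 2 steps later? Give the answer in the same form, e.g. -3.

-6

The value travels 5 per step and bounces off the walls at -9 and 3.
  step 8: -2 → -7
  step 9: -7 → -6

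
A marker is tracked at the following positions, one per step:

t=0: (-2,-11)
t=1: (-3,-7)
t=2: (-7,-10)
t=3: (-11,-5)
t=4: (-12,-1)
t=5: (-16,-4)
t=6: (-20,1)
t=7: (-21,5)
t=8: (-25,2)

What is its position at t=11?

The moves between consecutive positions are (-1,+4), (-4,-3), (-4,+5), (-1,+4), (-4,-3), (-4,+5), (-1,+4), (-4,-3); they repeat the 3-cycle [(-1,+4), (-4,-3), (-4,+5)].
step 9: apply (-4,+5) → (-29,7)
step 10: apply (-1,+4) → (-30,11)
step 11: apply (-4,-3) → (-34,8)

(-34,8)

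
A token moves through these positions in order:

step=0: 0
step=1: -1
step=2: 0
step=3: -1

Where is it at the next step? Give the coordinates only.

0

Step-to-step displacements: -1, +1, -1; each is -1× the previous.
step 4: -1 + 1 → 0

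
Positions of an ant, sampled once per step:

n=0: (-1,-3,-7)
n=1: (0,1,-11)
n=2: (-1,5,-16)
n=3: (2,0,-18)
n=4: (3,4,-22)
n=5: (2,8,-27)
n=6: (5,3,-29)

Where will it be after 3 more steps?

(8,6,-40)

Differencing gives (+1,+4,-4), (-1,+4,-5), (+3,-5,-2), (+1,+4,-4), (-1,+4,-5), (+3,-5,-2). This is the pattern (+1,+4,-4), (-1,+4,-5), (+3,-5,-2) repeated.
step 7: apply (+1,+4,-4) → (6,7,-33)
step 8: apply (-1,+4,-5) → (5,11,-38)
step 9: apply (+3,-5,-2) → (8,6,-40)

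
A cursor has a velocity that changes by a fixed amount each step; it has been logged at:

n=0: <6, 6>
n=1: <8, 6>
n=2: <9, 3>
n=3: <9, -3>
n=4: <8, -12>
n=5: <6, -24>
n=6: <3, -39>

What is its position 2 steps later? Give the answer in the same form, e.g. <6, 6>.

<-6, -78>

First differences are <+2, +0>, <+1, -3>, <+0, -6>, <-1, -9>, <-2, -12>, <-3, -15>; their common second difference is <-1, -3> (constant acceleration).
step 7: <3, -39> + <-4, -18> → <-1, -57>
step 8: <-1, -57> + <-5, -21> → <-6, -78>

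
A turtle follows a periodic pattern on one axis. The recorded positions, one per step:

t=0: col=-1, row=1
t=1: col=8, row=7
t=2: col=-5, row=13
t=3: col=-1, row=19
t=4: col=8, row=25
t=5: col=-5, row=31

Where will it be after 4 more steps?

Col: cycles through -1, 8, -5 every 3 steps. Step 9 lands at position 0 of the cycle → -1.
Row: linear, +6 per step → 55 at step 9.

col=-1, row=55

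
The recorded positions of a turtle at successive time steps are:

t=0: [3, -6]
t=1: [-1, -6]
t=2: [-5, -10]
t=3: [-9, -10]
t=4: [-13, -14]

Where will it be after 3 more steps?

The moves between consecutive positions are [-4, +0], [-4, -4], [-4, +0], [-4, -4]; they repeat the 2-cycle [[-4, +0], [-4, -4]].
step 5: apply [-4, +0] → [-17, -14]
step 6: apply [-4, -4] → [-21, -18]
step 7: apply [-4, +0] → [-25, -18]

[-25, -18]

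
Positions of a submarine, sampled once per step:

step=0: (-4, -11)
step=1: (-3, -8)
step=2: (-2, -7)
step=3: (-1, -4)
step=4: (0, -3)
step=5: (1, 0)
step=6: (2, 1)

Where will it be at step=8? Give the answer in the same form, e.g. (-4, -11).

Step-to-step displacements: (+1, +3), (+1, +1), (+1, +3), (+1, +1), (+1, +3), (+1, +1) — a repeating cycle of length 2.
step 7: apply (+1, +3) → (3, 4)
step 8: apply (+1, +1) → (4, 5)

(4, 5)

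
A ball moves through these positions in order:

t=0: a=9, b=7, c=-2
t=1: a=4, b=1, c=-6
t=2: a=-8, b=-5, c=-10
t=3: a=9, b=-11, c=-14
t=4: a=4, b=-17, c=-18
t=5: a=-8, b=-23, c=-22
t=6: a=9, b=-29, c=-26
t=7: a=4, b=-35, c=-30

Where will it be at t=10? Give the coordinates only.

A: cycles through 9, 4, -8 every 3 steps. Step 10 lands at position 1 of the cycle → 4.
B: linear, -6 per step → -53 at step 10.
C: linear, -4 per step → -42 at step 10.

a=4, b=-53, c=-42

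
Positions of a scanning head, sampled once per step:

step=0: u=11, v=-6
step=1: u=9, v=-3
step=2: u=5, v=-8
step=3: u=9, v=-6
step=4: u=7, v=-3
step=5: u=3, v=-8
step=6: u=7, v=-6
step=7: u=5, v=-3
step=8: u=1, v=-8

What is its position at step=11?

u=-1, v=-8

The moves between consecutive positions are (-2, +3), (-4, -5), (+4, +2), (-2, +3), (-4, -5), (+4, +2), (-2, +3), (-4, -5); they repeat the 3-cycle [(-2, +3), (-4, -5), (+4, +2)].
step 9: apply (+4, +2) → u=5, v=-6
step 10: apply (-2, +3) → u=3, v=-3
step 11: apply (-4, -5) → u=-1, v=-8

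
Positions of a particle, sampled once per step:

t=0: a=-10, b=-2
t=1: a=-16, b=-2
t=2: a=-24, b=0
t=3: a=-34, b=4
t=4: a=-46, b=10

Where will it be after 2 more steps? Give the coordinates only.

a=-76, b=28

First differences are (-6,+0), (-8,+2), (-10,+4), (-12,+6); their common second difference is (-2,+2) (constant acceleration).
step 5: a=-46, b=10 + (-14,+8) → a=-60, b=18
step 6: a=-60, b=18 + (-16,+10) → a=-76, b=28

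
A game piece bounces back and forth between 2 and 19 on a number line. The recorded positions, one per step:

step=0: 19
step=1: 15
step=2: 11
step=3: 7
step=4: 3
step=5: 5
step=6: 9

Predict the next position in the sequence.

13

The value reflects between 2 and 19, moving 4 per step.
  step 7: 9 → 13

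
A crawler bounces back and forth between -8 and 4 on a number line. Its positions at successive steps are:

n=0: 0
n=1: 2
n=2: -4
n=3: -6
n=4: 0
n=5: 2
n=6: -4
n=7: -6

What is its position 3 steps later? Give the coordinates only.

-4

The value reflects between -8 and 4, moving 6 per step.
  step 8: -6 → 0
  step 9: 0 → 2
  step 10: 2 → -4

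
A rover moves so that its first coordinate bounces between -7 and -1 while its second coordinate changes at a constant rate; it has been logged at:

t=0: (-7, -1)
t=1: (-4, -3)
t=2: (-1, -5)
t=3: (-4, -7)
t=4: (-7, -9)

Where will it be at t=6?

The first coordinate travels 3 per step and bounces off the walls at -7 and -1.
  step 5: -7 → -4
  step 6: -4 → -1
The second coordinate changes by -2 each step: at step 6 it is -13.

(-1, -13)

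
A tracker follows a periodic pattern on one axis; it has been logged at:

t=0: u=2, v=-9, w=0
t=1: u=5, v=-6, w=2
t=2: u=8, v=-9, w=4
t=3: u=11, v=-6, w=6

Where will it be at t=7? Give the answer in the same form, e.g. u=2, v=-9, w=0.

u=23, v=-6, w=14

U: linear, +3 per step → 23 at step 7.
V: cycles through -9, -6 every 2 steps. Step 7 lands at position 1 of the cycle → -6.
W: linear, +2 per step → 14 at step 7.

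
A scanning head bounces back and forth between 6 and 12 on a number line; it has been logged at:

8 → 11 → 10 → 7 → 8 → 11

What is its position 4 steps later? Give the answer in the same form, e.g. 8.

11

The value reflects between 6 and 12, moving 3 per step.
  step 6: 11 → 10
  step 7: 10 → 7
  step 8: 7 → 8
  step 9: 8 → 11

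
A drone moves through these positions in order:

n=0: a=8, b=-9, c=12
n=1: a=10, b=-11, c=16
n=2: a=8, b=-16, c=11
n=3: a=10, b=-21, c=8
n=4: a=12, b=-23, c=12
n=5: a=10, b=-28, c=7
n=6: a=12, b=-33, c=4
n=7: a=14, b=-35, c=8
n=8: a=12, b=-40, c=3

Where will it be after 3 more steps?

a=14, b=-52, c=-1

The moves between consecutive positions are (+2,-2,+4), (-2,-5,-5), (+2,-5,-3), (+2,-2,+4), (-2,-5,-5), (+2,-5,-3), (+2,-2,+4), (-2,-5,-5); they repeat the 3-cycle [(+2,-2,+4), (-2,-5,-5), (+2,-5,-3)].
step 9: apply (+2,-5,-3) → a=14, b=-45, c=0
step 10: apply (+2,-2,+4) → a=16, b=-47, c=4
step 11: apply (-2,-5,-5) → a=14, b=-52, c=-1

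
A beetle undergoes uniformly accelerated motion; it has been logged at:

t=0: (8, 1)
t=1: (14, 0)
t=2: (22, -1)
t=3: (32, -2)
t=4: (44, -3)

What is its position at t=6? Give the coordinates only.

Successive displacements: (+6, -1), (+8, -1), (+10, -1), (+12, -1) — each changes by (+2, +0).
step 5: (44, -3) + (+14, -1) → (58, -4)
step 6: (58, -4) + (+16, -1) → (74, -5)

(74, -5)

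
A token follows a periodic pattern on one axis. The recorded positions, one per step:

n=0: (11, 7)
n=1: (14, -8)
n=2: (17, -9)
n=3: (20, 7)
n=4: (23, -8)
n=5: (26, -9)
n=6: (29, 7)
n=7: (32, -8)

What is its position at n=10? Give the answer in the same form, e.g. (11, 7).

(41, -8)

First: linear, +3 per step → 41 at step 10.
Second: cycles through 7, -8, -9 every 3 steps. Step 10 lands at position 1 of the cycle → -8.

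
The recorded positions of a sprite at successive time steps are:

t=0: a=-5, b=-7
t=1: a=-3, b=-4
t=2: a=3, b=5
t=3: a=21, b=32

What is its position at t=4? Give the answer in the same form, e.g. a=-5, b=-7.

a=75, b=113

Step-to-step displacements: (+2, +3), (+6, +9), (+18, +27); each is 3× the previous.
step 4: a=21, b=32 + (+54, +81) → a=75, b=113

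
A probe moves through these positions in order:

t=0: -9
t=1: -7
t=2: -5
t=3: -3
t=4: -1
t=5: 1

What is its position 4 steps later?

9

Each step adds +2 to the position.
step 6: 1 + 2 → 3
step 7: 3 + 2 → 5
step 8: 5 + 2 → 7
step 9: 7 + 2 → 9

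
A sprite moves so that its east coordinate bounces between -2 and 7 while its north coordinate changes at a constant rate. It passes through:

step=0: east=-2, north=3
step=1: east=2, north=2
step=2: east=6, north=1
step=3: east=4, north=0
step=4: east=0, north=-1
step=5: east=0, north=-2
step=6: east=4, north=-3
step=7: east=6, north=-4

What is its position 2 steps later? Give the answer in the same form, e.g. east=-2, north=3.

east=-2, north=-6

The east coordinate reflects between -2 and 7, moving 4 per step.
  step 8: 6 → 2
  step 9: 2 → -2
The north coordinate changes by -1 each step: at step 9 it is -6.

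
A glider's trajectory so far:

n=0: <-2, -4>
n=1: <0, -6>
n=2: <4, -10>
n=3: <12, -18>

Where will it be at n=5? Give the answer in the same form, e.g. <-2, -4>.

Step-to-step displacements: <+2, -2>, <+4, -4>, <+8, -8>; each is 2× the previous.
step 4: <12, -18> + <+16, -16> → <28, -34>
step 5: <28, -34> + <+32, -32> → <60, -66>

<60, -66>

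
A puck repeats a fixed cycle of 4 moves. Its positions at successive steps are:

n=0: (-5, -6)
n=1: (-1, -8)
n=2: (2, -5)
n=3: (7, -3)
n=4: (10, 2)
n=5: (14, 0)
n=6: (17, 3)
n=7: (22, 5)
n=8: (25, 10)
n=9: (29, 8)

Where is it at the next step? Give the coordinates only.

(32, 11)

The moves between consecutive positions are (+4, -2), (+3, +3), (+5, +2), (+3, +5), (+4, -2), (+3, +3), (+5, +2), (+3, +5), (+4, -2); they repeat the 4-cycle [(+4, -2), (+3, +3), (+5, +2), (+3, +5)].
step 10: apply (+3, +3) → (32, 11)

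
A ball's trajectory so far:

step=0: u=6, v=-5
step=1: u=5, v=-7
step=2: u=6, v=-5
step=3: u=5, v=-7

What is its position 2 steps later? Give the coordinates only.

Consecutive displacements (-1, -2), (+1, +2), (-1, -2) scale by a factor of -1 each step.
step 4: u=5, v=-7 + (+1, +2) → u=6, v=-5
step 5: u=6, v=-5 + (-1, -2) → u=5, v=-7

u=5, v=-7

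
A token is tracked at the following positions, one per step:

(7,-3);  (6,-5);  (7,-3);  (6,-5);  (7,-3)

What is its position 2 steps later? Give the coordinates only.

(7,-3)

The jumps are (-1,-2), (+1,+2), (-1,-2), (+1,+2) — a geometric progression with ratio -1.
step 5: (7,-3) + (-1,-2) → (6,-5)
step 6: (6,-5) + (+1,+2) → (7,-3)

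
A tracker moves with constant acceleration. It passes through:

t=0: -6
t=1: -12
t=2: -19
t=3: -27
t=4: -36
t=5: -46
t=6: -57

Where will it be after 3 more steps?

-96

Successive displacements: -6, -7, -8, -9, -10, -11 — each changes by -1.
step 7: -57 − 12 → -69
step 8: -69 − 13 → -82
step 9: -82 − 14 → -96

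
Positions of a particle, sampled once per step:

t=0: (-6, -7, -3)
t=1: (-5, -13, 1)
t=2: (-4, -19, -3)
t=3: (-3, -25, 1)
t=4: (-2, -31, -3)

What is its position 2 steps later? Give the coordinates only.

The first coordinate changes by +1 each step, so at step 6 it is -6 + 6·(1) = 0.
The second coordinate changes by -6 each step, so at step 6 it is -7 + 6·(-6) = -43.
The third coordinate repeats the cycle [-3, 1] with period 2; step 6 mod 2 = 0, giving -3.

(0, -43, -3)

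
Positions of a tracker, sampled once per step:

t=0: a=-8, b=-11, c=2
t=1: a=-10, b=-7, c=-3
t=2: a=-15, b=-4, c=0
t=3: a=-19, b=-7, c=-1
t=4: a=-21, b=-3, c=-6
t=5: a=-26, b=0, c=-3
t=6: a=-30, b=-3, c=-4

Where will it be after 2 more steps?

Step-to-step displacements: (-2, +4, -5), (-5, +3, +3), (-4, -3, -1), (-2, +4, -5), (-5, +3, +3), (-4, -3, -1) — a repeating cycle of length 3.
step 7: apply (-2, +4, -5) → a=-32, b=1, c=-9
step 8: apply (-5, +3, +3) → a=-37, b=4, c=-6

a=-37, b=4, c=-6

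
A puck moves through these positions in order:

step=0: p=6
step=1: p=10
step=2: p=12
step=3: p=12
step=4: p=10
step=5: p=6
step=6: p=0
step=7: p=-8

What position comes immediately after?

Successive displacements: +4, +2, +0, -2, -4, -6, -8 — each changes by -2.
step 8: -8 − 10 → p=-18

p=-18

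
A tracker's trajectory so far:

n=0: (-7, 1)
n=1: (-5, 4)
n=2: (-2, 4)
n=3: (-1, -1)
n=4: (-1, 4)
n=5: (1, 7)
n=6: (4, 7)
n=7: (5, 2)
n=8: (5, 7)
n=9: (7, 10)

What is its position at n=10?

Step-to-step displacements: (+2, +3), (+3, +0), (+1, -5), (+0, +5), (+2, +3), (+3, +0), (+1, -5), (+0, +5), (+2, +3) — a repeating cycle of length 4.
step 10: apply (+3, +0) → (10, 10)

(10, 10)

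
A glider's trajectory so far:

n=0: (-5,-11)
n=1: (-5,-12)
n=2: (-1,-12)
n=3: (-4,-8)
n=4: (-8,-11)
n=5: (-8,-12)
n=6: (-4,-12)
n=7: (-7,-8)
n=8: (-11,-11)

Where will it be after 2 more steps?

Step-to-step displacements: (+0,-1), (+4,+0), (-3,+4), (-4,-3), (+0,-1), (+4,+0), (-3,+4), (-4,-3) — a repeating cycle of length 4.
step 9: apply (+0,-1) → (-11,-12)
step 10: apply (+4,+0) → (-7,-12)

(-7,-12)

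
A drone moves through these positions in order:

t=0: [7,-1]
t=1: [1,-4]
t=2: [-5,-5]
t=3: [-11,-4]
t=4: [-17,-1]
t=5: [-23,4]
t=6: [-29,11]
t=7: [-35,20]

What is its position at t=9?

Taking differences between consecutive positions: [-6,-3], [-6,-1], [-6,+1], [-6,+3], [-6,+5], [-6,+7], [-6,+9]. These grow by [+0,+2] each step.
step 8: [-35,20] + [-6,+11] → [-41,31]
step 9: [-41,31] + [-6,+13] → [-47,44]

[-47,44]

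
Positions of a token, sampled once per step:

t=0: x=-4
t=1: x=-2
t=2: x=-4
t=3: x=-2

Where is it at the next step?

The jumps are +2, -2, +2 — a geometric progression with ratio -1.
step 4: -2 − 2 → x=-4

x=-4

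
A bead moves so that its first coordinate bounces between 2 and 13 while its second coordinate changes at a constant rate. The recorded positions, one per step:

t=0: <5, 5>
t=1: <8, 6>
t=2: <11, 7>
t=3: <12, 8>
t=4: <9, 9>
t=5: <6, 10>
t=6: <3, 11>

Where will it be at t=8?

The first coordinate reflects between 2 and 13, moving 3 per step.
  step 7: 3 → 4
  step 8: 4 → 7
The second coordinate changes by +1 each step: at step 8 it is 13.

<7, 13>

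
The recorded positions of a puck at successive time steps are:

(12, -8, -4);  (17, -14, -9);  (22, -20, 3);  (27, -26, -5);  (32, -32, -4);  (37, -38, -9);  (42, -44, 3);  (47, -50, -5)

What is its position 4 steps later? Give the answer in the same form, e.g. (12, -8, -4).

(67, -74, -5)

First: linear, +5 per step → 67 at step 11.
Second: linear, -6 per step → -74 at step 11.
Third: cycles through -4, -9, 3, -5 every 4 steps. Step 11 lands at position 3 of the cycle → -5.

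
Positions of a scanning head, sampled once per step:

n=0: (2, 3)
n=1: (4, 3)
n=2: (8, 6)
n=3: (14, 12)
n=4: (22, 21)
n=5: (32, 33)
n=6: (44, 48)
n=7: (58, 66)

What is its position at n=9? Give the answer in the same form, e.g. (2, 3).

First differences are (+2, +0), (+4, +3), (+6, +6), (+8, +9), (+10, +12), (+12, +15), (+14, +18); their common second difference is (+2, +3) (constant acceleration).
step 8: (58, 66) + (+16, +21) → (74, 87)
step 9: (74, 87) + (+18, +24) → (92, 111)

(92, 111)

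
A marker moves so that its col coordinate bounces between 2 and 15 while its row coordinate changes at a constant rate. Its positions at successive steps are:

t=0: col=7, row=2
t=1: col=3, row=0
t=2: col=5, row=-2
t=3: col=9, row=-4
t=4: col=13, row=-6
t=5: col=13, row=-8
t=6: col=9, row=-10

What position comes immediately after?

The col coordinate reflects between 2 and 15, moving 4 per step.
  step 7: 9 → 5
The row coordinate changes by -2 each step: at step 7 it is -12.

col=5, row=-12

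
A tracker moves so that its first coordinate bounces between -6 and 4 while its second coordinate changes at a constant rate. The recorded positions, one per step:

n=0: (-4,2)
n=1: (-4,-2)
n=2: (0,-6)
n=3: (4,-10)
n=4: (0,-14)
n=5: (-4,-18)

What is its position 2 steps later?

The first coordinate reflects between -6 and 4, moving 4 per step.
  step 6: -4 → -4
  step 7: -4 → 0
The second coordinate changes by -4 each step: at step 7 it is -26.

(0,-26)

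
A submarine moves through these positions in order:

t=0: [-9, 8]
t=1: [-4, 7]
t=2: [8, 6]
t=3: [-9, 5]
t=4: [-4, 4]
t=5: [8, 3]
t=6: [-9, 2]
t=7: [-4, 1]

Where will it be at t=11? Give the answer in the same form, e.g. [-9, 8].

[8, -3]

The first coordinate repeats the cycle [-9, -4, 8] with period 3; step 11 mod 3 = 2, giving 8.
The second coordinate changes by -1 each step, so at step 11 it is 8 + 11·(-1) = -3.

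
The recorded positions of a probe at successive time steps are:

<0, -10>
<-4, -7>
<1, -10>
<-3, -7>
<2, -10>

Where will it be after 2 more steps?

<3, -10>

The moves between consecutive positions are <-4, +3>, <+5, -3>, <-4, +3>, <+5, -3>; they repeat the 2-cycle [<-4, +3>, <+5, -3>].
step 5: apply <-4, +3> → <-2, -7>
step 6: apply <+5, -3> → <3, -10>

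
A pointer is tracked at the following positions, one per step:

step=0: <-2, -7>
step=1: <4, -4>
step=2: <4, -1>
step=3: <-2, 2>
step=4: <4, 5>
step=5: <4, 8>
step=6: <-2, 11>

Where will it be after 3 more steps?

<-2, 20>

The first coordinate repeats the cycle [-2, 4, 4] with period 3; step 9 mod 3 = 0, giving -2.
The second coordinate changes by +3 each step, so at step 9 it is -7 + 9·(3) = 20.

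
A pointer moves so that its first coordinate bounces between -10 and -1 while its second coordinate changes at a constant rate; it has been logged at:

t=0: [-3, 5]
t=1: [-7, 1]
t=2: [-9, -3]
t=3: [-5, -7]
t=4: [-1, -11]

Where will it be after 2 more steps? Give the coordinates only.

The first coordinate reflects between -10 and -1, moving 4 per step.
  step 5: -1 → -5
  step 6: -5 → -9
The second coordinate changes by -4 each step: at step 6 it is -19.

[-9, -19]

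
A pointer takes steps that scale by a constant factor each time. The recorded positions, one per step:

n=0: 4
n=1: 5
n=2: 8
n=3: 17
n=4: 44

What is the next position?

125

The jumps are +1, +3, +9, +27 — a geometric progression with ratio 3.
step 5: 44 + 81 → 125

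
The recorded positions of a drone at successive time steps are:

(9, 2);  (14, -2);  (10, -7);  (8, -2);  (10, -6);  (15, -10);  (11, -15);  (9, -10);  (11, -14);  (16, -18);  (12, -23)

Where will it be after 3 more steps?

The moves between consecutive positions are (+5, -4), (-4, -5), (-2, +5), (+2, -4), (+5, -4), (-4, -5), (-2, +5), (+2, -4), (+5, -4), (-4, -5); they repeat the 4-cycle [(+5, -4), (-4, -5), (-2, +5), (+2, -4)].
step 11: apply (-2, +5) → (10, -18)
step 12: apply (+2, -4) → (12, -22)
step 13: apply (+5, -4) → (17, -26)

(17, -26)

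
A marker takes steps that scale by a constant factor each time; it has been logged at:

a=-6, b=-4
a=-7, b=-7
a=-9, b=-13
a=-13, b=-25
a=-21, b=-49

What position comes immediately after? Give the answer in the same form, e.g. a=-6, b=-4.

a=-37, b=-97

Consecutive displacements (-1, -3), (-2, -6), (-4, -12), (-8, -24) scale by a factor of 2 each step.
step 5: a=-21, b=-49 + (-16, -48) → a=-37, b=-97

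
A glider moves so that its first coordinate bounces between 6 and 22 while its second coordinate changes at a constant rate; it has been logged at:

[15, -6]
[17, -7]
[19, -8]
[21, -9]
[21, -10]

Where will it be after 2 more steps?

[17, -12]

The first coordinate travels 2 per step and bounces off the walls at 6 and 22.
  step 5: 21 → 19
  step 6: 19 → 17
The second coordinate changes by -1 each step: at step 6 it is -12.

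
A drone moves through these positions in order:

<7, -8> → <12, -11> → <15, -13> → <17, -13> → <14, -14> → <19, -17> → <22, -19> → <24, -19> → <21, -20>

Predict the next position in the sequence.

<26, -23>

Step-to-step displacements: <+5, -3>, <+3, -2>, <+2, +0>, <-3, -1>, <+5, -3>, <+3, -2>, <+2, +0>, <-3, -1> — a repeating cycle of length 4.
step 9: apply <+5, -3> → <26, -23>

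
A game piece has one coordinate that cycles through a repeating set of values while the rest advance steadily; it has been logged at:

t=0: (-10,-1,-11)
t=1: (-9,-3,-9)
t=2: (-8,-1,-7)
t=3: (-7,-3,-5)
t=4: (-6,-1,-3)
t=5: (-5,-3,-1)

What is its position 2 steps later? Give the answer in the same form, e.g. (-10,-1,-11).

(-3,-3,3)

First: linear, +1 per step → -3 at step 7.
Second: cycles through -1, -3 every 2 steps. Step 7 lands at position 1 of the cycle → -3.
Third: linear, +2 per step → 3 at step 7.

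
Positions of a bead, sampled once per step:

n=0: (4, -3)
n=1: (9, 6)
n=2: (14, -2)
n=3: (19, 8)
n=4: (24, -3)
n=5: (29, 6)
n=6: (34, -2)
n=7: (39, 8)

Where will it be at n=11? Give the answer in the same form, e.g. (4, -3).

(59, 8)

First: linear, +5 per step → 59 at step 11.
Second: cycles through -3, 6, -2, 8 every 4 steps. Step 11 lands at position 3 of the cycle → 8.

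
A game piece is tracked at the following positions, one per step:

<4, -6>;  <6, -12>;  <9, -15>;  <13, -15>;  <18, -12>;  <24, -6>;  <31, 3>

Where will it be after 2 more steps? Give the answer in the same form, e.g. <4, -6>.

<48, 30>

Successive displacements: <+2, -6>, <+3, -3>, <+4, +0>, <+5, +3>, <+6, +6>, <+7, +9> — each changes by <+1, +3>.
step 7: <31, 3> + <+8, +12> → <39, 15>
step 8: <39, 15> + <+9, +15> → <48, 30>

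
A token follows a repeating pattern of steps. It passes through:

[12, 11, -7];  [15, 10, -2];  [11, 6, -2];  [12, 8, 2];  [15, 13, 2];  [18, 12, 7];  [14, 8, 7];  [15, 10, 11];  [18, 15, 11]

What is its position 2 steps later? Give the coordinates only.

[17, 10, 16]

Step-to-step displacements: [+3, -1, +5], [-4, -4, +0], [+1, +2, +4], [+3, +5, +0], [+3, -1, +5], [-4, -4, +0], [+1, +2, +4], [+3, +5, +0] — a repeating cycle of length 4.
step 9: apply [+3, -1, +5] → [21, 14, 16]
step 10: apply [-4, -4, +0] → [17, 10, 16]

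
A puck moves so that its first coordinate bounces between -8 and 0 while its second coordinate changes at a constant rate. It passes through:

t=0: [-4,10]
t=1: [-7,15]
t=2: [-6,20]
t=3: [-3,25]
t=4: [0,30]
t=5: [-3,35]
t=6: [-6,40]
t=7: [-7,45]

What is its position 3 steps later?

[-2,60]

The first coordinate reflects between -8 and 0, moving 3 per step.
  step 8: -7 → -4
  step 9: -4 → -1
  step 10: -1 → -2
The second coordinate changes by +5 each step: at step 10 it is 60.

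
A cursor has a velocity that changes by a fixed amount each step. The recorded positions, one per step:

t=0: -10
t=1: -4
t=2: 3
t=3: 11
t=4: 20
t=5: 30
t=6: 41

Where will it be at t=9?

80

Taking differences between consecutive positions: +6, +7, +8, +9, +10, +11. These grow by +1 each step.
step 7: 41 + 12 → 53
step 8: 53 + 13 → 66
step 9: 66 + 14 → 80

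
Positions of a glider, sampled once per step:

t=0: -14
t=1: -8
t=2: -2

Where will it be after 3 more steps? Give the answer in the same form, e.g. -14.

Constant displacement of +6 per step.
step 3: -2 + 6 → 4
step 4: 4 + 6 → 10
step 5: 10 + 6 → 16

16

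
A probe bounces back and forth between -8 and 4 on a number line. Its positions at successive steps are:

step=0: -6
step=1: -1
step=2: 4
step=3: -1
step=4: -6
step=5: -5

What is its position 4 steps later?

The value travels 5 per step and bounces off the walls at -8 and 4.
  step 6: -5 → 0
  step 7: 0 → 3
  step 8: 3 → -2
  step 9: -2 → -7

-7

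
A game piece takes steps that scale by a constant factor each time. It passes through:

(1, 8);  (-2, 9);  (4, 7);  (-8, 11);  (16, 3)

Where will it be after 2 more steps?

(64, -13)

Consecutive displacements (-3, +1), (+6, -2), (-12, +4), (+24, -8) scale by a factor of -2 each step.
step 5: (16, 3) + (-48, +16) → (-32, 19)
step 6: (-32, 19) + (+96, -32) → (64, -13)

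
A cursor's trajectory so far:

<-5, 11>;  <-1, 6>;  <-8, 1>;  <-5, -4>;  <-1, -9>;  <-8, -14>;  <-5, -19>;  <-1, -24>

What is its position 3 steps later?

<-1, -39>

First: cycles through -5, -1, -8 every 3 steps. Step 10 lands at position 1 of the cycle → -1.
Second: linear, -5 per step → -39 at step 10.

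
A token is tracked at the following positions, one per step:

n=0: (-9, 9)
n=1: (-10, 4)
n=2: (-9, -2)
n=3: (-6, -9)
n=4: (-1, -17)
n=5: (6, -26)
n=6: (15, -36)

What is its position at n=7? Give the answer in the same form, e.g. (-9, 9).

(26, -47)

First differences are (-1, -5), (+1, -6), (+3, -7), (+5, -8), (+7, -9), (+9, -10); their common second difference is (+2, -1) (constant acceleration).
step 7: (15, -36) + (+11, -11) → (26, -47)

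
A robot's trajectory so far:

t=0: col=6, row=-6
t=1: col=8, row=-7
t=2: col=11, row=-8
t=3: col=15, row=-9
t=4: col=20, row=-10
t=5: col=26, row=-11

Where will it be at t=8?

col=50, row=-14

Taking differences between consecutive positions: (+2, -1), (+3, -1), (+4, -1), (+5, -1), (+6, -1). These grow by (+1, +0) each step.
step 6: col=26, row=-11 + (+7, -1) → col=33, row=-12
step 7: col=33, row=-12 + (+8, -1) → col=41, row=-13
step 8: col=41, row=-13 + (+9, -1) → col=50, row=-14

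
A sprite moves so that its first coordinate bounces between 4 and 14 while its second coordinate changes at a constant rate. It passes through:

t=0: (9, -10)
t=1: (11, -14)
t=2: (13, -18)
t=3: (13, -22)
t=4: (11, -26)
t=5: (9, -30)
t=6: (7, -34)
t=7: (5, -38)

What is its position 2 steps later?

(7, -46)

The first coordinate travels 2 per step and bounces off the walls at 4 and 14.
  step 8: 5 → 5
  step 9: 5 → 7
The second coordinate changes by -4 each step: at step 9 it is -46.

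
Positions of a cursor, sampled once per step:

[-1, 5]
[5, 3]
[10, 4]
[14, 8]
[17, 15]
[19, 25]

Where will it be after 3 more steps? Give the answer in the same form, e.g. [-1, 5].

[19, 73]

First differences are [+6, -2], [+5, +1], [+4, +4], [+3, +7], [+2, +10]; their common second difference is [-1, +3] (constant acceleration).
step 6: [19, 25] + [+1, +13] → [20, 38]
step 7: [20, 38] + [+0, +16] → [20, 54]
step 8: [20, 54] + [-1, +19] → [19, 73]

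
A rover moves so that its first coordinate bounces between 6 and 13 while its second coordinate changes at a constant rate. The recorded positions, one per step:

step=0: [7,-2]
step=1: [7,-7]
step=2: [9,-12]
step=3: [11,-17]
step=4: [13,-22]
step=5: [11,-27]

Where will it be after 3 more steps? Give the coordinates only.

The first coordinate travels 2 per step and bounces off the walls at 6 and 13.
  step 6: 11 → 9
  step 7: 9 → 7
  step 8: 7 → 7
The second coordinate changes by -5 each step: at step 8 it is -42.

[7,-42]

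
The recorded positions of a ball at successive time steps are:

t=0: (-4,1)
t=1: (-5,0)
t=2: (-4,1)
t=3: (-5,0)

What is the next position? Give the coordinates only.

The jumps are (-1,-1), (+1,+1), (-1,-1) — a geometric progression with ratio -1.
step 4: (-5,0) + (+1,+1) → (-4,1)

(-4,1)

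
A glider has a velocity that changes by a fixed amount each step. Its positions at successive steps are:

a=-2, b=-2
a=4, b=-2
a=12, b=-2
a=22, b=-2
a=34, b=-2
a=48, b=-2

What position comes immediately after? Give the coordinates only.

First differences are (+6, +0), (+8, +0), (+10, +0), (+12, +0), (+14, +0); their common second difference is (+2, +0) (constant acceleration).
step 6: a=48, b=-2 + (+16, +0) → a=64, b=-2

a=64, b=-2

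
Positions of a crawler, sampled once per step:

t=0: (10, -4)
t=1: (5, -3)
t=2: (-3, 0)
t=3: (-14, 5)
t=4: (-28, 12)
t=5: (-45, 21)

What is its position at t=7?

First differences are (-5, +1), (-8, +3), (-11, +5), (-14, +7), (-17, +9); their common second difference is (-3, +2) (constant acceleration).
step 6: (-45, 21) + (-20, +11) → (-65, 32)
step 7: (-65, 32) + (-23, +13) → (-88, 45)

(-88, 45)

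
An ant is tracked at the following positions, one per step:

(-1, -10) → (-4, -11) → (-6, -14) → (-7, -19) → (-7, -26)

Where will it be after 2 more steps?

Taking differences between consecutive positions: (-3, -1), (-2, -3), (-1, -5), (+0, -7). These grow by (+1, -2) each step.
step 5: (-7, -26) + (+1, -9) → (-6, -35)
step 6: (-6, -35) + (+2, -11) → (-4, -46)

(-4, -46)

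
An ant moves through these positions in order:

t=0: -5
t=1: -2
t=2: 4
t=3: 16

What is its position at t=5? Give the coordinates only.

88

The jumps are +3, +6, +12 — a geometric progression with ratio 2.
step 4: 16 + 24 → 40
step 5: 40 + 48 → 88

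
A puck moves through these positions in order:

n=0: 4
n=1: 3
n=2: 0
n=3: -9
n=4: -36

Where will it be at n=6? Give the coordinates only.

-360

Step-to-step displacements: -1, -3, -9, -27; each is 3× the previous.
step 5: -36 − 81 → -117
step 6: -117 − 243 → -360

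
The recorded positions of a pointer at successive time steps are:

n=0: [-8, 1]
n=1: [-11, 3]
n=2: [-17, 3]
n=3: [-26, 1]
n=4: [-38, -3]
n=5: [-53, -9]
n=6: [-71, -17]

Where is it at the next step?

[-92, -27]

Successive displacements: [-3, +2], [-6, +0], [-9, -2], [-12, -4], [-15, -6], [-18, -8] — each changes by [-3, -2].
step 7: [-71, -17] + [-21, -10] → [-92, -27]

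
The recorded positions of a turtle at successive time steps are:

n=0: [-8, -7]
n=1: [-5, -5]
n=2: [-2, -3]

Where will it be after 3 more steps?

The position changes by [+3, +2] every step.
step 3: [-2, -3] + [+3, +2] → [1, -1]
step 4: [1, -1] + [+3, +2] → [4, 1]
step 5: [4, 1] + [+3, +2] → [7, 3]

[7, 3]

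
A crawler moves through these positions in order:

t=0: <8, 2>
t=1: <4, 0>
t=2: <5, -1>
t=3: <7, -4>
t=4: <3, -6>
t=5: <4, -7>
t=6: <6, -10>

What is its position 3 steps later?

Differencing gives <-4, -2>, <+1, -1>, <+2, -3>, <-4, -2>, <+1, -1>, <+2, -3>. This is the pattern <-4, -2>, <+1, -1>, <+2, -3> repeated.
step 7: apply <-4, -2> → <2, -12>
step 8: apply <+1, -1> → <3, -13>
step 9: apply <+2, -3> → <5, -16>

<5, -16>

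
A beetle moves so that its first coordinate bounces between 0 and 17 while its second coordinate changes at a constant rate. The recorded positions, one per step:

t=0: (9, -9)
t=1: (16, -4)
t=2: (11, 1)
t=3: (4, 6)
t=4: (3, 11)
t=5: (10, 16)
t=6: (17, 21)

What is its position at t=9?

(4, 36)

The first coordinate travels 7 per step and bounces off the walls at 0 and 17.
  step 7: 17 → 10
  step 8: 10 → 3
  step 9: 3 → 4
The second coordinate changes by +5 each step: at step 9 it is 36.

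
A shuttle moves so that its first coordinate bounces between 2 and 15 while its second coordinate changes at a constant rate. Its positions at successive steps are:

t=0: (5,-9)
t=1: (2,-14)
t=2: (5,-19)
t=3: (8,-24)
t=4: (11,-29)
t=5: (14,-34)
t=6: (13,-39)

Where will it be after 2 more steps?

(7,-49)

The first coordinate reflects between 2 and 15, moving 3 per step.
  step 7: 13 → 10
  step 8: 10 → 7
The second coordinate changes by -5 each step: at step 8 it is -49.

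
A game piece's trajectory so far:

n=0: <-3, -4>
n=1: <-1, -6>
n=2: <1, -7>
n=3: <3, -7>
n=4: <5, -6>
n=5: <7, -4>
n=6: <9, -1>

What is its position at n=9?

First differences are <+2, -2>, <+2, -1>, <+2, +0>, <+2, +1>, <+2, +2>, <+2, +3>; their common second difference is <+0, +1> (constant acceleration).
step 7: <9, -1> + <+2, +4> → <11, 3>
step 8: <11, 3> + <+2, +5> → <13, 8>
step 9: <13, 8> + <+2, +6> → <15, 14>

<15, 14>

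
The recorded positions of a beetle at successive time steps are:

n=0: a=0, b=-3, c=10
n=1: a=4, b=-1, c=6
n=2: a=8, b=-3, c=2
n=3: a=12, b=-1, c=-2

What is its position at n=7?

a=28, b=-1, c=-18

The a coordinate changes by +4 each step, so at step 7 it is 0 + 7·(4) = 28.
The b coordinate repeats the cycle [-3, -1] with period 2; step 7 mod 2 = 1, giving -1.
The c coordinate changes by -4 each step, so at step 7 it is 10 + 7·(-4) = -18.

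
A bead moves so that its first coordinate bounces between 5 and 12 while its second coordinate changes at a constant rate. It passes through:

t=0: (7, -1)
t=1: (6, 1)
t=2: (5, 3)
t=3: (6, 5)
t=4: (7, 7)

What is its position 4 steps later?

(11, 15)

The first coordinate reflects between 5 and 12, moving 1 per step.
  step 5: 7 → 8
  step 6: 8 → 9
  step 7: 9 → 10
  step 8: 10 → 11
The second coordinate changes by +2 each step: at step 8 it is 15.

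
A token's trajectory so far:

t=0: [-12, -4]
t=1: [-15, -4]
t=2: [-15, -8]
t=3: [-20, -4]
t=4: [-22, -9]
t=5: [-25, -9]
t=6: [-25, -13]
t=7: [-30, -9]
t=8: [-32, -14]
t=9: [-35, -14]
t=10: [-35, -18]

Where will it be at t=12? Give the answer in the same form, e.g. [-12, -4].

The moves between consecutive positions are [-3, +0], [+0, -4], [-5, +4], [-2, -5], [-3, +0], [+0, -4], [-5, +4], [-2, -5], [-3, +0], [+0, -4]; they repeat the 4-cycle [[-3, +0], [+0, -4], [-5, +4], [-2, -5]].
step 11: apply [-5, +4] → [-40, -14]
step 12: apply [-2, -5] → [-42, -19]

[-42, -19]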